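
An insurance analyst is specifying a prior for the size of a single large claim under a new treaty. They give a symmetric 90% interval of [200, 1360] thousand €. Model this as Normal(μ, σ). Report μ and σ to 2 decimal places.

A symmetric 90% interval runs μ ± z·σ with z = 1.645.
Half-width = 580, so σ = 580/1.645 = 352.61.
μ is the interval midpoint, 780.00.

μ = 780.00, σ = 352.61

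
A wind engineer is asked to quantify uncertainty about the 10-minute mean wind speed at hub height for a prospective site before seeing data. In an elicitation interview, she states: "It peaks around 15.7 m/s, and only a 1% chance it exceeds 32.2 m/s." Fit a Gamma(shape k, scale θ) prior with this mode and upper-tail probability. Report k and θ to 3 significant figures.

Gamma(k,θ) with k>1 has mode (k−1)θ, so θ = 15.7/(k−1).
Need P(X < 32.2) = 0.99 with θ tied to k this way. Start at k = 2, θ = 15.7: P(X<32.2) ≈ 0.608.
Too low — raise k to concentrate. Iterating converges to k ≈ 10.5.
Then θ = 15.7/(10.5−1) ≈ 1.66.

k ≈ 10.5, θ ≈ 1.66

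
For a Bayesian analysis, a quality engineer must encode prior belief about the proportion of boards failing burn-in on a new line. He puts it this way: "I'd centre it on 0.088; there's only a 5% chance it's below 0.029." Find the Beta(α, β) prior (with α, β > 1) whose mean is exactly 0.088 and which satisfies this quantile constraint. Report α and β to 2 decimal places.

With mean 0.088 fixed, write α = 0.088s, β = 0.912s where s = α+β.
Need P(θ < 0.029) = 0.05 under Beta(0.088s, 0.912s). Normal approximation: (q−m)/√(m(1−m)/s) ≈ z_{0.05} = -1.64, so s ≈ 0.088·0.912·(-1.64)²/(0.029−0.088)² = 62.4.
At s = 62.4: P(θ<0.029) ≈ 0.017. Adjusting to match 0.05 gives s ≈ 40.75.
So α = 0.088·40.75 ≈ 3.59, β = 0.912·40.75 ≈ 37.17.

α ≈ 3.59, β ≈ 37.17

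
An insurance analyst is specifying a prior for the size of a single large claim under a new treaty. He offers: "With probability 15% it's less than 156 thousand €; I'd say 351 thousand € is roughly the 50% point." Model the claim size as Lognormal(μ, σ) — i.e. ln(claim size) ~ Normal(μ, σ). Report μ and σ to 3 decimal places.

μ ≈ 5.861, σ ≈ 0.782

If T ~ Lognormal(μ,σ) then ln T ~ Normal(μ,σ), so the p-quantile of ln T is μ + z_p·σ.
ln(156) = 5.05 and ln(351) = 5.861; z_{0.15} = -1.036, z_{0.5} = 0.
σ = (5.861 − 5.05)/(0 − (-1.036)) = 0.782.
μ = 5.05 − (-1.036)·0.782 = 5.861.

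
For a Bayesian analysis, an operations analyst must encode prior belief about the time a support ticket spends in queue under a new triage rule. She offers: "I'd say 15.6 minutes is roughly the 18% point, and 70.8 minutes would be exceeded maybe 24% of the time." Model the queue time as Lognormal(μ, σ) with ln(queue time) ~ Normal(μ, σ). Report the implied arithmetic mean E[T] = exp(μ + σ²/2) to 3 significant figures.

E[T] ≈ 56.6 minutes

If T ~ Lognormal(μ,σ) then ln T ~ Normal(μ,σ), so the p-quantile of ln T is μ + z_p·σ.
ln(15.6) = 2.747 and ln(70.8) = 4.26; z_{0.18} = -0.9154, z_{0.76} = 0.7063.
σ = (4.26 − 2.747)/(0.7063 − (-0.9154)) = 0.933.
μ = 2.747 − (-0.9154)·0.933 = 3.601.
E[T] = exp(μ + σ²/2) = exp(3.601 + 0.4350) = 56.6 minutes.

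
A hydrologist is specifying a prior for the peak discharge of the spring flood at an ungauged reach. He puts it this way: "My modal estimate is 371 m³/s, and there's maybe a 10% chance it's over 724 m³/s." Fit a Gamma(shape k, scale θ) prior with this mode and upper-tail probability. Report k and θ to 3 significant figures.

k ≈ 5.28, θ ≈ 86.6

Gamma(k,θ) with k>1 has mode (k−1)θ, so θ = 371/(k−1).
Need P(X < 724) = 0.9 with θ tied to k this way. Start at k = 2, θ = 371: P(X<724) ≈ 0.581.
Too low — raise k to concentrate. Iterating converges to k ≈ 5.28.
Then θ = 371/(5.28−1) ≈ 86.6.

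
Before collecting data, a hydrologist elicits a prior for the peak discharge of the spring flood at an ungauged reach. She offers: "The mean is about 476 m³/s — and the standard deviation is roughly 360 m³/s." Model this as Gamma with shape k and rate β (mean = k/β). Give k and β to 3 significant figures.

For Gamma(k, rate β): mean = k/β, variance = k/β², so CV = 1/√k.
CV = SD/mean = 360/476 = 0.7563, hence k = 1/CV² = 1.75.
Then β = k/mean = 1.75/476 = 0.00367.

k ≈ 1.75, β ≈ 0.00367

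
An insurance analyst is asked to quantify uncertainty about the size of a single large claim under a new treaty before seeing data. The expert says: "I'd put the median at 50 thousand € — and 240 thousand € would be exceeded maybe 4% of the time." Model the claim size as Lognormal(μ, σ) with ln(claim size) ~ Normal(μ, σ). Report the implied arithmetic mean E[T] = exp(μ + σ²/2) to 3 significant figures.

E[T] ≈ 74.7 thousand €

If T ~ Lognormal(μ,σ) then ln T ~ Normal(μ,σ), so the p-quantile of ln T is μ + z_p·σ.
ln(50) = 3.912 and ln(240) = 5.481; z_{0.5} = 0, z_{0.96} = 1.751.
σ = (5.481 − 3.912)/(1.751 − (0)) = 0.896.
μ = 3.912 − (0)·0.896 = 3.912.
E[T] = exp(μ + σ²/2) = exp(3.912 + 0.4014) = 74.7 thousand €.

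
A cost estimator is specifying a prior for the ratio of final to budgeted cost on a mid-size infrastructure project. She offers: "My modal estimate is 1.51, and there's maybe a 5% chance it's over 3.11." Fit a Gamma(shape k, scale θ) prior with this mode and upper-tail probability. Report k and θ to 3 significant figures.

k ≈ 6.3, θ ≈ 0.285

Gamma(k,θ) with k>1 has mode (k−1)θ, so θ = 1.51/(k−1).
Need P(X < 3.11) = 0.95 with θ tied to k this way. Start at k = 2, θ = 1.51: P(X<3.11) ≈ 0.610.
Too low — raise k to concentrate. Iterating converges to k ≈ 6.3.
Then θ = 1.51/(6.3−1) ≈ 0.285.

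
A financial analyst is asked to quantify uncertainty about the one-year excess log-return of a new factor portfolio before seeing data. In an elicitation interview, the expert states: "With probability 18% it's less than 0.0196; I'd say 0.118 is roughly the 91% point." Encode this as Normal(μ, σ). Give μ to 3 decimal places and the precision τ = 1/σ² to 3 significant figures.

For Normal(μ,σ), the p-quantile is μ + z_p·σ. Here z_{0.18} = -0.9154, z_{0.91} = 1.341.
So 0.0196 = μ − 0.9154σ and 0.118 = μ + 1.341σ.
Subtracting: σ = (0.118 − 0.0196)/(1.341 − (-0.9154)) = 0.044.
Then μ = 0.0196 − (-0.9154)·0.044 = 0.060.
Precision τ = 1/σ² = 1/0.04361² = 526.

μ = 0.060, τ = 526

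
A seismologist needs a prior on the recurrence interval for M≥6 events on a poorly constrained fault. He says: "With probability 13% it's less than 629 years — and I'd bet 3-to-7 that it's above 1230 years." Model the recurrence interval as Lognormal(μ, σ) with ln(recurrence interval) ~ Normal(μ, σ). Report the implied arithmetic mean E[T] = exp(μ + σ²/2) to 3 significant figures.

E[T] ≈ 1080 years

If T ~ Lognormal(μ,σ) then ln T ~ Normal(μ,σ), so the p-quantile of ln T is μ + z_p·σ.
ln(629) = 6.444 and ln(1230) = 7.115; z_{0.13} = -1.126, z_{0.7} = 0.5244.
σ = (7.115 − 6.444)/(0.5244 − (-1.126)) = 0.406.
μ = 6.444 − (-1.126)·0.406 = 6.902.
E[T] = exp(μ + σ²/2) = exp(6.902 + 0.0825) = 1080 years.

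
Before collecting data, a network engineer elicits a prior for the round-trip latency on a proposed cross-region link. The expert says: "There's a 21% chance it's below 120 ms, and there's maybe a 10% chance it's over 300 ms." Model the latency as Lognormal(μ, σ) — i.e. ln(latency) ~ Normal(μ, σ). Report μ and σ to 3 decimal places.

μ ≈ 5.141, σ ≈ 0.439

If T ~ Lognormal(μ,σ) then ln T ~ Normal(μ,σ), so the p-quantile of ln T is μ + z_p·σ.
ln(120) = 4.787 and ln(300) = 5.704; z_{0.21} = -0.8064, z_{0.9} = 1.282.
σ = (5.704 − 4.787)/(1.282 − (-0.8064)) = 0.439.
μ = 4.787 − (-0.8064)·0.439 = 5.141.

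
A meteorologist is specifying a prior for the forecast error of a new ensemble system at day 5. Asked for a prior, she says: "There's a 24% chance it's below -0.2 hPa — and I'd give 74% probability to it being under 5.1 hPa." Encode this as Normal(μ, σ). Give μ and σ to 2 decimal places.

μ = 2.57, σ = 3.93

For Normal(μ,σ), the p-quantile is μ + z_p·σ. Here z_{0.24} = -0.7063, z_{0.74} = 0.6433.
So -0.2 = μ − 0.7063σ and 5.1 = μ + 0.6433σ.
Subtracting: σ = (5.1 − -0.2)/(0.6433 − (-0.7063)) = 3.93.
Then μ = -0.2 − (-0.7063)·3.93 = 2.57.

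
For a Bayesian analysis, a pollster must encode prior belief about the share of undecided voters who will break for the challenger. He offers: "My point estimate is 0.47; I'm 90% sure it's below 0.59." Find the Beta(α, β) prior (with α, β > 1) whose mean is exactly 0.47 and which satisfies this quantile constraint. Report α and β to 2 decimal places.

With mean 0.47 fixed, write α = 0.47s, β = 0.53s where s = α+β.
Need P(θ < 0.59) = 0.9 under Beta(0.47s, 0.53s). Normal approximation: (q−m)/√(m(1−m)/s) ≈ z_{0.9} = 1.28, so s ≈ 0.47·0.53·(1.28)²/(0.59−0.47)² = 28.4.
At s = 28.4: P(θ<0.59) ≈ 0.900. Adjusting to match 0.9 gives s ≈ 28.30.
So α = 0.47·28.30 ≈ 13.30, β = 0.53·28.30 ≈ 15.00.

α ≈ 13.30, β ≈ 15.00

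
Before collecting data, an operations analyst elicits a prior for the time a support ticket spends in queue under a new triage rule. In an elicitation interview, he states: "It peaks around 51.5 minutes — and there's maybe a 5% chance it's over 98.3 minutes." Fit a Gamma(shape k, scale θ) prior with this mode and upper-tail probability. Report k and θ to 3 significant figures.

Gamma(k,θ) with k>1 has mode (k−1)θ, so θ = 51.5/(k−1).
Need P(X < 98.3) = 0.95 with θ tied to k this way. Start at k = 2, θ = 51.5: P(X<98.3) ≈ 0.569.
Too low — raise k to concentrate. Iterating converges to k ≈ 7.65.
Then θ = 51.5/(7.65−1) ≈ 7.74.

k ≈ 7.65, θ ≈ 7.74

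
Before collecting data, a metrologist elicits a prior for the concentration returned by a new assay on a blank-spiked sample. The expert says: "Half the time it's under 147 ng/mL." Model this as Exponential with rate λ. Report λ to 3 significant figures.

λ ≈ 0.00472

Exponential median = ln 2 / λ, so λ = ln 2 / 147.0 = 0.00472.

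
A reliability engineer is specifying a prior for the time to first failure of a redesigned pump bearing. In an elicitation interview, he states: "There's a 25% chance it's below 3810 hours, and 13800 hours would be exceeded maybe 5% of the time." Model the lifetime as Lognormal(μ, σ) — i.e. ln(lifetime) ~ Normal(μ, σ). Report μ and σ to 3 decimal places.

If T ~ Lognormal(μ,σ) then ln T ~ Normal(μ,σ), so the p-quantile of ln T is μ + z_p·σ.
ln(3810) = 8.245 and ln(13800) = 9.532; z_{0.25} = -0.6745, z_{0.95} = 1.645.
σ = (9.532 − 8.245)/(1.645 − (-0.6745)) = 0.555.
μ = 8.245 − (-0.6745)·0.555 = 8.620.

μ ≈ 8.620, σ ≈ 0.555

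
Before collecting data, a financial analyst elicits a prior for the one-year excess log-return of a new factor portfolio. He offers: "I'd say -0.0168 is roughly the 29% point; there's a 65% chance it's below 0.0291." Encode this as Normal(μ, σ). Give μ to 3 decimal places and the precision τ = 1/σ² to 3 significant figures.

For Normal(μ,σ), the p-quantile is μ + z_p·σ. Here z_{0.29} = -0.5534, z_{0.65} = 0.3853.
So -0.0168 = μ − 0.5534σ and 0.0291 = μ + 0.3853σ.
Subtracting: σ = (0.0291 − -0.0168)/(0.3853 − (-0.5534)) = 0.049.
Then μ = -0.0168 − (-0.5534)·0.049 = 0.010.
Precision τ = 1/σ² = 1/0.0489² = 418.

μ = 0.010, τ = 418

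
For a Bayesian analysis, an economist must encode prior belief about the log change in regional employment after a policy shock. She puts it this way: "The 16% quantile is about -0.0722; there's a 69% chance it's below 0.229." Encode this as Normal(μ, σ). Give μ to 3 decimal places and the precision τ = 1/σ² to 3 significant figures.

The p-quantile of Normal(μ,σ) is μ + z_p·σ, with z_{0.16} = -0.9945 and z_{0.69} = 0.4959.
Eliminate σ: μ = (z₂·x₁ − z₁·x₂)/(z₂ − z₁) = (0.4959·-0.0722 − (-0.9945)·0.229)/1.49 = 0.129.
Then σ = (x₂ − x₁)/(z₂ − z₁) = (0.229 − -0.0722)/1.49 = 0.202.
Precision τ = 1/σ² = 1/0.2021² = 24.5.

μ = 0.129, τ = 24.5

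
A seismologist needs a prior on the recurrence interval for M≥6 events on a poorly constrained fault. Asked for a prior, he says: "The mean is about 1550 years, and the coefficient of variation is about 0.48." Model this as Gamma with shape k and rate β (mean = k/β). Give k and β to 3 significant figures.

k ≈ 4.34, β ≈ 0.0028

For Gamma(k, rate β): mean = k/β, variance = k/β², so CV = 1/√k.
CV = 0.48, hence k = 1/CV² = 4.34.
Then β = k/mean = 4.34/1550 = 0.0028.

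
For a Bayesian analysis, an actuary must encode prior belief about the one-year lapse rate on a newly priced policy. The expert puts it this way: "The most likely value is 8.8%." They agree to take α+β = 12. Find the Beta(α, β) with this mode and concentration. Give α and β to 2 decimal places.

For α,β > 1 the Beta mode is (α−1)/(α+β−2). With α+β = 12, the mode is (α−1)/10.
Set (α−1)/10 = 0.088 → α = 1 + 0.088·10 = 1.88.
β = 12 − α = 10.12.

α = 1.88, β = 10.12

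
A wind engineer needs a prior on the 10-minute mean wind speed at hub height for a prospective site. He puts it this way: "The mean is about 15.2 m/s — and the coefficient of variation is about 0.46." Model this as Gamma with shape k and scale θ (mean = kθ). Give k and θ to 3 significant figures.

k ≈ 4.73, θ ≈ 3.22

For Gamma(k, scale θ): mean = kθ, variance = kθ², so CV = 1/√k.
CV = 0.46, hence k = 1/CV² = 4.73.
Then θ = mean/k = 15.2/4.73 = 3.22.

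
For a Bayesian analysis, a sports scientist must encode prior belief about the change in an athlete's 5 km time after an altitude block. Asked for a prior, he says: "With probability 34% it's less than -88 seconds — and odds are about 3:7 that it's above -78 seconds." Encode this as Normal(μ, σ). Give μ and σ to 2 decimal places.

For Normal(μ,σ), the p-quantile is μ + z_p·σ. Here z_{0.34} = -0.4125, z_{0.7} = 0.5244.
So -88 = μ − 0.4125σ and -78 = μ + 0.5244σ.
Subtracting: σ = (-78 − -88)/(0.5244 − (-0.4125)) = 10.67.
Then μ = -88 − (-0.4125)·10.67 = -83.60.

μ = -83.60, σ = 10.67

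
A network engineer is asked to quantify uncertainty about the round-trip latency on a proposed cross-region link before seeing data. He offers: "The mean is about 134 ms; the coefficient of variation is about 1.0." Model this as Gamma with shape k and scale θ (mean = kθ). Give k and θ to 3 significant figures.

k ≈ 1, θ ≈ 134

For Gamma(k, scale θ): mean = kθ, variance = kθ², so CV = 1/√k.
CV = 1.0, hence k = 1/CV² = 1.
Then θ = mean/k = 134/1 = 134.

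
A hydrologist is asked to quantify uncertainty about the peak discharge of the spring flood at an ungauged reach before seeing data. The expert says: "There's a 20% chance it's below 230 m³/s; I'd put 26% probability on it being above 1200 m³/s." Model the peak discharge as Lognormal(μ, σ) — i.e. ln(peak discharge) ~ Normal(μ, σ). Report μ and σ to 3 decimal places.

If T ~ Lognormal(μ,σ) then ln T ~ Normal(μ,σ), so the p-quantile of ln T is μ + z_p·σ.
ln(230) = 5.438 and ln(1200) = 7.09; z_{0.2} = -0.8416, z_{0.74} = 0.6433.
σ = (7.09 − 5.438)/(0.6433 − (-0.8416)) = 1.112.
μ = 5.438 − (-0.8416)·1.112 = 6.374.

μ ≈ 6.374, σ ≈ 1.112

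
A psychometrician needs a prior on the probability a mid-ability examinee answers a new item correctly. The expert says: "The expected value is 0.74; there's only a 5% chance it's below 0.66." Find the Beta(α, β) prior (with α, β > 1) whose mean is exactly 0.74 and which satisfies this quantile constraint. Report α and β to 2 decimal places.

α ≈ 64.38, β ≈ 22.62

With mean 0.74 fixed, write α = 0.74s, β = 0.26s where s = α+β.
Need P(θ < 0.66) = 0.05 under Beta(0.74s, 0.26s). Normal approximation: (q−m)/√(m(1−m)/s) ≈ z_{0.05} = -1.64, so s ≈ 0.74·0.26·(-1.64)²/(0.66−0.74)² = 81.3.
At s = 81.3: P(θ<0.66) ≈ 0.056. Adjusting to match 0.05 gives s ≈ 87.00.
So α = 0.74·87.00 ≈ 64.38, β = 0.26·87.00 ≈ 22.62.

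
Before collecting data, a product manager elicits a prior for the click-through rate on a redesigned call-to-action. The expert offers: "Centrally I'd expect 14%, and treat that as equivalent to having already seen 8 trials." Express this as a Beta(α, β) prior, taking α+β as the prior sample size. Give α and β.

α = 1.12, β = 6.88

Under the effective-sample-size interpretation, Beta(α, β) has prior mean α/(α+β) and prior sample size α+β.
So α+β = 8 and α/(α+β) = 0.14, giving α = 0.14·8 = 1.12 and β = 8 − 1.12 = 6.88.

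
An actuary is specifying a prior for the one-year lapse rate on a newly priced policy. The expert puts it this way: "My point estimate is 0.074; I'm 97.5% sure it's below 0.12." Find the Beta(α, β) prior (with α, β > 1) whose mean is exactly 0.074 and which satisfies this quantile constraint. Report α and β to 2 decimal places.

α ≈ 11.45, β ≈ 143.32

With mean 0.074 fixed, write α = 0.074s, β = 0.926s where s = α+β.
Need P(θ < 0.12) = 0.975 under Beta(0.074s, 0.926s). Normal approximation: (q−m)/√(m(1−m)/s) ≈ z_{0.975} = 1.96, so s ≈ 0.074·0.926·(1.96)²/(0.12−0.074)² = 124.4.
At s = 124.4: P(θ<0.12) ≈ 0.962. Adjusting to match 0.975 gives s ≈ 154.77.
So α = 0.074·154.77 ≈ 11.45, β = 0.926·154.77 ≈ 143.32.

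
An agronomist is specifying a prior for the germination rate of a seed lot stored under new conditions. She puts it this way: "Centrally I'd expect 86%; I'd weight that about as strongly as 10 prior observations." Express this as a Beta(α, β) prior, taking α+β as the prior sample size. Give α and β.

Under the effective-sample-size interpretation, Beta(α, β) has prior mean α/(α+β) and prior sample size α+β.
So α+β = 10 and α/(α+β) = 0.86, giving α = 0.86·10 = 8.6 and β = 10 − 8.6 = 1.4.

α = 8.6, β = 1.4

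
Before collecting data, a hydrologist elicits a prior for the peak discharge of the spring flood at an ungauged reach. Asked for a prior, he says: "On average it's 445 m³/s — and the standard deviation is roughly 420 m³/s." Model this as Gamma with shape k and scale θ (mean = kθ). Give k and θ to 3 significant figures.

For Gamma(k, scale θ): mean = kθ, variance = kθ², so CV = 1/√k.
CV = SD/mean = 420/445 = 0.9438, hence k = 1/CV² = 1.12.
Then θ = mean/k = 445/1.12 = 396.

k ≈ 1.12, θ ≈ 396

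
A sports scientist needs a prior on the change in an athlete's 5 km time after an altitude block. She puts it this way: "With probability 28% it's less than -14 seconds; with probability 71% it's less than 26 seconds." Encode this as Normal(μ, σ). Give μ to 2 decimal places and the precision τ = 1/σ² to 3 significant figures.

The p-quantile of Normal(μ,σ) is μ + z_p·σ, with z_{0.28} = -0.5828 and z_{0.71} = 0.5534.
Eliminate σ: μ = (z₂·x₁ − z₁·x₂)/(z₂ − z₁) = (0.5534·-14 − (-0.5828)·26)/1.136 = 6.52.
Then σ = (x₂ − x₁)/(z₂ − z₁) = (26 − -14)/1.136 = 35.20.
Precision τ = 1/σ² = 1/35.2² = 0.000807.

μ = 6.52, τ = 0.000807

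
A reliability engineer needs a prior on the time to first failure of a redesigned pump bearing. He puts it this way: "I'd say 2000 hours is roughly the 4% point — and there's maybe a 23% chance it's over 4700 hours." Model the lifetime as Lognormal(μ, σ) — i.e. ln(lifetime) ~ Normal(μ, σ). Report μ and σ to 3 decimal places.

μ ≈ 8.202, σ ≈ 0.343

If T ~ Lognormal(μ,σ) then ln T ~ Normal(μ,σ), so the p-quantile of ln T is μ + z_p·σ.
ln(2000) = 7.601 and ln(4700) = 8.455; z_{0.04} = -1.751, z_{0.77} = 0.7388.
σ = (8.455 − 7.601)/(0.7388 − (-1.751)) = 0.343.
μ = 7.601 − (-1.751)·0.343 = 8.202.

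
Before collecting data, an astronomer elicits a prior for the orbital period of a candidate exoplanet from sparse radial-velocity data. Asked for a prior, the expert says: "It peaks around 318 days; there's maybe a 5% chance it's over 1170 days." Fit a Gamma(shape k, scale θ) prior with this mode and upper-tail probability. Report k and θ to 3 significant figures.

k ≈ 2.51, θ ≈ 211

Gamma(k,θ) with k>1 has mode (k−1)θ, so θ = 318/(k−1).
Need P(X < 1170) = 0.95 with θ tied to k this way. Start at k = 2, θ = 318: P(X<1170) ≈ 0.882.
Too low — raise k to concentrate. Iterating converges to k ≈ 2.51.
Then θ = 318/(2.51−1) ≈ 211.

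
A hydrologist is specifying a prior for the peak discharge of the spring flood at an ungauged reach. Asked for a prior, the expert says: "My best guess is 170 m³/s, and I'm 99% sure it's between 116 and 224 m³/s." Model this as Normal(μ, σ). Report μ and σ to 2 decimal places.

A symmetric 99% interval runs μ ± z·σ with z = 2.576.
Half-width = 54, so σ = 54/2.576 = 20.96.
μ is the stated best guess, 170.00.

μ = 170.00, σ = 20.96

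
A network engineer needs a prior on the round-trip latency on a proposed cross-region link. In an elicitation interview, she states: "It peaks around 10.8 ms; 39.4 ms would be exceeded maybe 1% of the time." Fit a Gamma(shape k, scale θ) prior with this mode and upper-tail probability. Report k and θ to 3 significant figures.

Gamma(k,θ) with k>1 has mode (k−1)θ, so θ = 10.8/(k−1).
Need P(X < 39.4) = 0.99 with θ tied to k this way. Start at k = 2, θ = 10.8: P(X<39.4) ≈ 0.879.
Too low — raise k to concentrate. Iterating converges to k ≈ 3.56.
Then θ = 10.8/(3.56−1) ≈ 4.22.

k ≈ 3.56, θ ≈ 4.22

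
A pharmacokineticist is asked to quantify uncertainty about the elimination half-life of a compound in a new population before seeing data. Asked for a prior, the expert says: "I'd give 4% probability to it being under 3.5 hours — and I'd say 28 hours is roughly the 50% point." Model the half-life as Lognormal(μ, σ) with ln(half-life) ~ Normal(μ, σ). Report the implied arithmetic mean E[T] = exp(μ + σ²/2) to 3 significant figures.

E[T] ≈ 56.7 hours

If T ~ Lognormal(μ,σ) then ln T ~ Normal(μ,σ), so the p-quantile of ln T is μ + z_p·σ.
ln(3.5) = 1.253 and ln(28) = 3.332; z_{0.04} = -1.751, z_{0.5} = 0.
σ = (3.332 − 1.253)/(0 − (-1.751)) = 1.188.
μ = 1.253 − (-1.751)·1.188 = 3.332.
E[T] = exp(μ + σ²/2) = exp(3.332 + 0.7054) = 56.7 hours.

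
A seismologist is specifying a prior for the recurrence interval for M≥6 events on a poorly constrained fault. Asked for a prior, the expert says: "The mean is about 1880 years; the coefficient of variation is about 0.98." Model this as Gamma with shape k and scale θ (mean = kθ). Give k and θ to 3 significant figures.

For Gamma(k, scale θ): mean = kθ, variance = kθ², so CV = 1/√k.
CV = 0.98, hence k = 1/CV² = 1.04.
Then θ = mean/k = 1880/1.04 = 1810.

k ≈ 1.04, θ ≈ 1810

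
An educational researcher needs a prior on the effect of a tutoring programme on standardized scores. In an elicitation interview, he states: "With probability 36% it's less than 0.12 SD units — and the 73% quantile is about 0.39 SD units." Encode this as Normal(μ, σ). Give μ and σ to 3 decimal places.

μ = 0.220, σ = 0.278

For Normal(μ,σ), the p-quantile is μ + z_p·σ. Here z_{0.36} = -0.3585, z_{0.73} = 0.6128.
So 0.12 = μ − 0.3585σ and 0.39 = μ + 0.6128σ.
Subtracting: σ = (0.39 − 0.12)/(0.6128 − (-0.3585)) = 0.278.
Then μ = 0.12 − (-0.3585)·0.278 = 0.220.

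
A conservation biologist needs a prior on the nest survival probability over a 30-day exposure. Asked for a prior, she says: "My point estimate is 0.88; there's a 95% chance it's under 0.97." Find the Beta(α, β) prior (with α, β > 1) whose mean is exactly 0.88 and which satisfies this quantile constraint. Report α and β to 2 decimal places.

α ≈ 18.59, β ≈ 2.54

With mean 0.88 fixed, write α = 0.88s, β = 0.12s where s = α+β.
Need P(θ < 0.97) = 0.95 under Beta(0.88s, 0.12s). Normal approximation: (q−m)/√(m(1−m)/s) ≈ z_{0.95} = 1.64, so s ≈ 0.88·0.12·(1.64)²/(0.97−0.88)² = 35.3.
At s = 35.3: P(θ<0.97) ≈ 0.987. Adjusting to match 0.95 gives s ≈ 21.13.
So α = 0.88·21.13 ≈ 18.59, β = 0.12·21.13 ≈ 2.54.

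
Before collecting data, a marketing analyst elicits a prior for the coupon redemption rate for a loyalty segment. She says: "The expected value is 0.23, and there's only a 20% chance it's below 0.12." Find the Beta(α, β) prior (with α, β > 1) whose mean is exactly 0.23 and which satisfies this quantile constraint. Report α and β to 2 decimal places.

α ≈ 2.46, β ≈ 8.22

With mean 0.23 fixed, write α = 0.23s, β = 0.77s where s = α+β.
Need P(θ < 0.12) = 0.2 under Beta(0.23s, 0.77s). Normal approximation: (q−m)/√(m(1−m)/s) ≈ z_{0.2} = -0.842, so s ≈ 0.23·0.77·(-0.842)²/(0.12−0.23)² = 10.4.
At s = 10.4: P(θ<0.12) ≈ 0.205. Adjusting to match 0.2 gives s ≈ 10.68.
So α = 0.23·10.68 ≈ 2.46, β = 0.77·10.68 ≈ 8.22.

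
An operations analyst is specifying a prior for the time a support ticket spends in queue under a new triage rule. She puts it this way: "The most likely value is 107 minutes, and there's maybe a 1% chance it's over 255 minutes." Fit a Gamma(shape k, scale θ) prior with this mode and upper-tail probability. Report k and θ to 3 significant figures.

Gamma(k,θ) with k>1 has mode (k−1)θ, so θ = 107/(k−1).
Need P(X < 255) = 0.99 with θ tied to k this way. Start at k = 2, θ = 107: P(X<255) ≈ 0.688.
Too low — raise k to concentrate. Iterating converges to k ≈ 7.29.
Then θ = 107/(7.29−1) ≈ 17.

k ≈ 7.29, θ ≈ 17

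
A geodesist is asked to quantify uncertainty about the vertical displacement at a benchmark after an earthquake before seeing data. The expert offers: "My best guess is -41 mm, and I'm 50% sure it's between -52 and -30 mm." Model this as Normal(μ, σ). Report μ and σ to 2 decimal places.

A symmetric 50% interval runs μ ± z·σ with z = 0.6745.
Half-width = 11, so σ = 11/0.6745 = 16.31.
μ is the stated best guess, -41.00.

μ = -41.00, σ = 16.31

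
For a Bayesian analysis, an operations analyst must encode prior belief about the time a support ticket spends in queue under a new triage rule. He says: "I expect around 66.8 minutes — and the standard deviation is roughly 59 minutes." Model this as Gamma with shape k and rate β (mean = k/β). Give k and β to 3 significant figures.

k ≈ 1.28, β ≈ 0.0192

For Gamma(k, rate β): mean = k/β, variance = k/β², so CV = 1/√k.
CV = SD/mean = 59/66.8 = 0.8832, hence k = 1/CV² = 1.28.
Then β = k/mean = 1.28/66.8 = 0.0192.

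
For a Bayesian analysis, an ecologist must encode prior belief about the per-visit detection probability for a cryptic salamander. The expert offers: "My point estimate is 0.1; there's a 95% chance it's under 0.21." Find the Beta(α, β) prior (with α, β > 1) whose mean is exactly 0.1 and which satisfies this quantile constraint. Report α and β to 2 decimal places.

α ≈ 2.59, β ≈ 23.28

With mean 0.1 fixed, write α = 0.1s, β = 0.9s where s = α+β.
Need P(θ < 0.21) = 0.95 under Beta(0.1s, 0.9s). Normal approximation: (q−m)/√(m(1−m)/s) ≈ z_{0.95} = 1.64, so s ≈ 0.1·0.9·(1.64)²/(0.21−0.1)² = 20.1.
At s = 20.1: P(θ<0.21) ≈ 0.932. Adjusting to match 0.95 gives s ≈ 25.87.
So α = 0.1·25.87 ≈ 2.59, β = 0.9·25.87 ≈ 23.28.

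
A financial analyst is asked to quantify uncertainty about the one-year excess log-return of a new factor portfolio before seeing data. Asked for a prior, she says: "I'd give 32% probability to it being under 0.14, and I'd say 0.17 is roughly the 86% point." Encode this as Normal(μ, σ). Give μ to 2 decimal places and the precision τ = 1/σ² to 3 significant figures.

μ = 0.15, τ = 2660

For Normal(μ,σ), the p-quantile is μ + z_p·σ. Here z_{0.32} = -0.4677, z_{0.86} = 1.08.
So 0.14 = μ − 0.4677σ and 0.17 = μ + 1.08σ.
Subtracting: σ = (0.17 − 0.14)/(1.08 − (-0.4677)) = 0.02.
Then μ = 0.14 − (-0.4677)·0.02 = 0.15.
Precision τ = 1/σ² = 1/0.01938² = 2660.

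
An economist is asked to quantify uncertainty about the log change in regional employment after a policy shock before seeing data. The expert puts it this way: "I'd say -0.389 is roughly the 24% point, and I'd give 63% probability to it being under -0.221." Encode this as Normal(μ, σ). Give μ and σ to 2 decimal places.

μ = -0.27, σ = 0.16

For Normal(μ,σ), the p-quantile is μ + z_p·σ. Here z_{0.24} = -0.7063, z_{0.63} = 0.3319.
So -0.389 = μ − 0.7063σ and -0.221 = μ + 0.3319σ.
Subtracting: σ = (-0.221 − -0.389)/(0.3319 − (-0.7063)) = 0.16.
Then μ = -0.389 − (-0.7063)·0.16 = -0.27.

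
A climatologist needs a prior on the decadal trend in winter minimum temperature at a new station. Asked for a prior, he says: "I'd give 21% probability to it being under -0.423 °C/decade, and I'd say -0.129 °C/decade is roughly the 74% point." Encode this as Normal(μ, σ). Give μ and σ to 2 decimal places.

μ = -0.26, σ = 0.20

The p-quantile of Normal(μ,σ) is μ + z_p·σ, with z_{0.21} = -0.8064 and z_{0.74} = 0.6433.
Eliminate σ: μ = (z₂·x₁ − z₁·x₂)/(z₂ − z₁) = (0.6433·-0.423 − (-0.8064)·-0.129)/1.45 = -0.26.
Then σ = (x₂ − x₁)/(z₂ − z₁) = (-0.129 − -0.423)/1.45 = 0.20.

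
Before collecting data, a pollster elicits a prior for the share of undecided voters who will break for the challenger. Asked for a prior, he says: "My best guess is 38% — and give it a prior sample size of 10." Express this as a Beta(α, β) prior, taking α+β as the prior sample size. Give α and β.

α = 3.8, β = 6.2

Under the effective-sample-size interpretation, Beta(α, β) has prior mean α/(α+β) and prior sample size α+β.
So α+β = 10 and α/(α+β) = 0.38, giving α = 0.38·10 = 3.8 and β = 10 − 3.8 = 6.2.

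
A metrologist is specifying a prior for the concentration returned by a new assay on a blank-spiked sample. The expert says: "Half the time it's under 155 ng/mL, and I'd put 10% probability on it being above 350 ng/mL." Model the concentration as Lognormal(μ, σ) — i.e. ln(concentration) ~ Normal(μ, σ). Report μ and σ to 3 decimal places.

If T ~ Lognormal(μ,σ) then ln T ~ Normal(μ,σ), so the p-quantile of ln T is μ + z_p·σ.
ln(155) = 5.043 and ln(350) = 5.858; z_{0.5} = 0, z_{0.9} = 1.282.
σ = (5.858 − 5.043)/(1.282 − (0)) = 0.636.
μ = 5.043 − (0)·0.636 = 5.043.

μ ≈ 5.043, σ ≈ 0.636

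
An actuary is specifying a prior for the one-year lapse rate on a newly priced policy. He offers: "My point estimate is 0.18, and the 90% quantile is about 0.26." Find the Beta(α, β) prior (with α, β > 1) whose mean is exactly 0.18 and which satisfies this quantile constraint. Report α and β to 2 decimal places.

α ≈ 7.25, β ≈ 33.01

With mean 0.18 fixed, write α = 0.18s, β = 0.82s where s = α+β.
Need P(θ < 0.26) = 0.9 under Beta(0.18s, 0.82s). Normal approximation: (q−m)/√(m(1−m)/s) ≈ z_{0.9} = 1.28, so s ≈ 0.18·0.82·(1.28)²/(0.26−0.18)² = 37.9.
At s = 37.9: P(θ<0.26) ≈ 0.894. Adjusting to match 0.9 gives s ≈ 40.26.
So α = 0.18·40.26 ≈ 7.25, β = 0.82·40.26 ≈ 33.01.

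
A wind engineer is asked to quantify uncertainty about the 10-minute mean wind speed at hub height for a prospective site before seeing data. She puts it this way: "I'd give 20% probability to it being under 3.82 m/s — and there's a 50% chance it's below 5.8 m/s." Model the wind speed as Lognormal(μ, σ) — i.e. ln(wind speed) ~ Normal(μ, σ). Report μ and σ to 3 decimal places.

μ ≈ 1.758, σ ≈ 0.496

If T ~ Lognormal(μ,σ) then ln T ~ Normal(μ,σ), so the p-quantile of ln T is μ + z_p·σ.
ln(3.82) = 1.34 and ln(5.8) = 1.758; z_{0.2} = -0.8416, z_{0.5} = 0.
σ = (1.758 − 1.34)/(0 − (-0.8416)) = 0.496.
μ = 1.34 − (-0.8416)·0.496 = 1.758.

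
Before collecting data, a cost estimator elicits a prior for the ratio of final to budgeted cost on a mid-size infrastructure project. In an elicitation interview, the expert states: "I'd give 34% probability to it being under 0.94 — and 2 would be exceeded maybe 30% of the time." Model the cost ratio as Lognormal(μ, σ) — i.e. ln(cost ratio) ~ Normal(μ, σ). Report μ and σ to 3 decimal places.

μ ≈ 0.271, σ ≈ 0.806

If T ~ Lognormal(μ,σ) then ln T ~ Normal(μ,σ), so the p-quantile of ln T is μ + z_p·σ.
ln(0.94) = -0.06188 and ln(2) = 0.6931; z_{0.34} = -0.4125, z_{0.7} = 0.5244.
σ = (0.6931 − -0.06188)/(0.5244 − (-0.4125)) = 0.806.
μ = -0.06188 − (-0.4125)·0.806 = 0.271.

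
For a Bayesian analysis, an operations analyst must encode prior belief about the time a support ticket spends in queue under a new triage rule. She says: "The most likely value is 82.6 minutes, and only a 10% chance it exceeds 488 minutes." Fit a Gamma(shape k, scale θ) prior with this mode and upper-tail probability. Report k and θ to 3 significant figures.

k ≈ 1.54, θ ≈ 153

Gamma(k,θ) with k>1 has mode (k−1)θ, so θ = 82.6/(k−1).
Need P(X < 488) = 0.9 with θ tied to k this way. Start at k = 2, θ = 82.6: P(X<488) ≈ 0.981.
Too high — lower k to spread out. Iterating converges to k ≈ 1.54.
Then θ = 82.6/(1.54−1) ≈ 153.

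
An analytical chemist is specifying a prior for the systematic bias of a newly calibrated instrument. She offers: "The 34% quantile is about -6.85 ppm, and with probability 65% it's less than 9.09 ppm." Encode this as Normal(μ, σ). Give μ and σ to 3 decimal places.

The p-quantile of Normal(μ,σ) is μ + z_p·σ, with z_{0.34} = -0.4125 and z_{0.65} = 0.3853.
Eliminate σ: μ = (z₂·x₁ − z₁·x₂)/(z₂ − z₁) = (0.3853·-6.85 − (-0.4125)·9.09)/0.7978 = 1.391.
Then σ = (x₂ − x₁)/(z₂ − z₁) = (9.09 − -6.85)/0.7978 = 19.980.

μ = 1.391, σ = 19.980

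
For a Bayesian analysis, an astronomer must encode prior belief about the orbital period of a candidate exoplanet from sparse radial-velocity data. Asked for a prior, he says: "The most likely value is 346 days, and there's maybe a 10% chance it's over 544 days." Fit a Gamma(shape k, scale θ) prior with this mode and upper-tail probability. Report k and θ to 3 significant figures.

Gamma(k,θ) with k>1 has mode (k−1)θ, so θ = 346/(k−1).
Need P(X < 544) = 0.9 with θ tied to k this way. Start at k = 2, θ = 346: P(X<544) ≈ 0.466.
Too low — raise k to concentrate. Iterating converges to k ≈ 10.2.
Then θ = 346/(10.2−1) ≈ 37.8.

k ≈ 10.2, θ ≈ 37.8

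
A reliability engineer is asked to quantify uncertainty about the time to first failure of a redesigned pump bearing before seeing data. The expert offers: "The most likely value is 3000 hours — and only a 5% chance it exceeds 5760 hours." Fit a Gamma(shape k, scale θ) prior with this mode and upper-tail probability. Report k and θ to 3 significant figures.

k ≈ 7.53, θ ≈ 459

Gamma(k,θ) with k>1 has mode (k−1)θ, so θ = 3000/(k−1).
Need P(X < 5760) = 0.95 with θ tied to k this way. Start at k = 2, θ = 3000: P(X<5760) ≈ 0.572.
Too low — raise k to concentrate. Iterating converges to k ≈ 7.53.
Then θ = 3000/(7.53−1) ≈ 459.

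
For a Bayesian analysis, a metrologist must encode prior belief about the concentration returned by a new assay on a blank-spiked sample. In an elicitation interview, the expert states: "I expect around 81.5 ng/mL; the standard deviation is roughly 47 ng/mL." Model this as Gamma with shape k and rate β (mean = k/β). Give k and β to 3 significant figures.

For Gamma(k, rate β): mean = k/β, variance = k/β², so CV = 1/√k.
CV = SD/mean = 47/81.5 = 0.5767, hence k = 1/CV² = 3.01.
Then β = k/mean = 3.01/81.5 = 0.0369.

k ≈ 3.01, β ≈ 0.0369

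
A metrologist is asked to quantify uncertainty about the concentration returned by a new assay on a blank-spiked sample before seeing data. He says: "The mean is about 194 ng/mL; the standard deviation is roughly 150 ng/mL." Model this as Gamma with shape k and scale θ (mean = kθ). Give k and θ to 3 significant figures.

k ≈ 1.67, θ ≈ 116

For Gamma(k, scale θ): mean = kθ, variance = kθ², so CV = 1/√k.
CV = SD/mean = 150/194 = 0.7732, hence k = 1/CV² = 1.67.
Then θ = mean/k = 194/1.67 = 116.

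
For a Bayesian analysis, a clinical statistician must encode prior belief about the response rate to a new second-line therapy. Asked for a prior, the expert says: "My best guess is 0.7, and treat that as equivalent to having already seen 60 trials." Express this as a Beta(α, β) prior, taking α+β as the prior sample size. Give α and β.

Under the effective-sample-size interpretation, Beta(α, β) has prior mean α/(α+β) and prior sample size α+β.
So α+β = 60 and α/(α+β) = 0.7, giving α = 0.7·60 = 42 and β = 60 − 42 = 18.

α = 42, β = 18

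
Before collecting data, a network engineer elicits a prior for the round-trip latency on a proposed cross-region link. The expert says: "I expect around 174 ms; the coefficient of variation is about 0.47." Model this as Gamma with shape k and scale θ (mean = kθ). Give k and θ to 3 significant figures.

k ≈ 4.53, θ ≈ 38.4

For Gamma(k, scale θ): mean = kθ, variance = kθ², so CV = 1/√k.
CV = 0.47, hence k = 1/CV² = 4.53.
Then θ = mean/k = 174/4.53 = 38.4.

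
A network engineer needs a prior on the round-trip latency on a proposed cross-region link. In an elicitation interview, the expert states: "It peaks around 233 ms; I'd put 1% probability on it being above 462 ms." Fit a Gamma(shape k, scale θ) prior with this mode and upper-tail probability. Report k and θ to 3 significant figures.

Gamma(k,θ) with k>1 has mode (k−1)θ, so θ = 233/(k−1).
Need P(X < 462) = 0.99 with θ tied to k this way. Start at k = 2, θ = 233: P(X<462) ≈ 0.589.
Too low — raise k to concentrate. Iterating converges to k ≈ 11.5.
Then θ = 233/(11.5−1) ≈ 22.2.

k ≈ 11.5, θ ≈ 22.2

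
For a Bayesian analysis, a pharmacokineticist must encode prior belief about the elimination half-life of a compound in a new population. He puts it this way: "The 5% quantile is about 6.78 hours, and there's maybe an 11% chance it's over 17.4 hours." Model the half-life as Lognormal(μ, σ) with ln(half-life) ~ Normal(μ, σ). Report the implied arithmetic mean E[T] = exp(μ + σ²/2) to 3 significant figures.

If T ~ Lognormal(μ,σ) then ln T ~ Normal(μ,σ), so the p-quantile of ln T is μ + z_p·σ.
ln(6.78) = 1.914 and ln(17.4) = 2.856; z_{0.05} = -1.645, z_{0.89} = 1.227.
σ = (2.856 − 1.914)/(1.227 − (-1.645)) = 0.328.
μ = 1.914 − (-1.645)·0.328 = 2.454.
E[T] = exp(μ + σ²/2) = exp(2.454 + 0.0539) = 12.3 hours.

E[T] ≈ 12.3 hours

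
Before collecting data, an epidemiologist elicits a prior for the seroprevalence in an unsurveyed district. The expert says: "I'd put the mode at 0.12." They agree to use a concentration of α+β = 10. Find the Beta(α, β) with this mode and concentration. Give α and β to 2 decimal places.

For α,β > 1 the Beta mode is (α−1)/(α+β−2). With α+β = 10, the mode is (α−1)/8.
Set (α−1)/8 = 0.12 → α = 1 + 0.12·8 = 1.96.
β = 10 − α = 8.04.

α = 1.96, β = 8.04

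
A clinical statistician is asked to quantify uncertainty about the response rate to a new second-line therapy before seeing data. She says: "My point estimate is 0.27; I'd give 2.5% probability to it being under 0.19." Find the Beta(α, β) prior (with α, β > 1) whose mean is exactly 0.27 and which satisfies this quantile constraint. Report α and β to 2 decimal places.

With mean 0.27 fixed, write α = 0.27s, β = 0.73s where s = α+β.
Need P(θ < 0.19) = 0.025 under Beta(0.27s, 0.73s). Normal approximation: (q−m)/√(m(1−m)/s) ≈ z_{0.025} = -1.96, so s ≈ 0.27·0.73·(-1.96)²/(0.19−0.27)² = 118.3.
At s = 118.3: P(θ<0.19) ≈ 0.019. Adjusting to match 0.025 gives s ≈ 105.34.
So α = 0.27·105.34 ≈ 28.44, β = 0.73·105.34 ≈ 76.90.

α ≈ 28.44, β ≈ 76.90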